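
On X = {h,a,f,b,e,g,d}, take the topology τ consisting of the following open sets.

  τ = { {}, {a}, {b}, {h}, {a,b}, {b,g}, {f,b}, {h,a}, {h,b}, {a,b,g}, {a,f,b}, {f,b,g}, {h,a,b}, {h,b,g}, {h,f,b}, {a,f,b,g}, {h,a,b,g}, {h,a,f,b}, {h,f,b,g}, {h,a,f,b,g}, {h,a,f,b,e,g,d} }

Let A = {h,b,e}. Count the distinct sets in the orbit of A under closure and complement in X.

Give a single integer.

8

closure: X∖int(X∖A) = X∖{a} = {h,f,b,e,g,d}
Let k=closure and c=complement:
  1. A     = {h,b,e}
  2. kA    = {h,f,b,e,g,d}
  3. cA    = {a,f,g,d}
  4. ckA   = {a}
  5. kcA   = {a,f,e,g,d}
  6. kckA  = {a,e,d}
  7. ckcA  = {h,b}
  8. ckckA = {h,f,b,g}
— saturated at 8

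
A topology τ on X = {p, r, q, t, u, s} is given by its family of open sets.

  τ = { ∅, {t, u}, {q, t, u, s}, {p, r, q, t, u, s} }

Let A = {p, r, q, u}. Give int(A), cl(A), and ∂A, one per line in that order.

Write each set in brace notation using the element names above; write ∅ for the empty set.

U open, U⊆A: ∅. int(A) = ⋃ = ∅
X∖A={t, s}, int(X∖A)=∅, hence cl(A)={p, r, q, t, u, s}
∂A: remove int from cl → {p, r, q, t, u, s}

int(A) = ∅
cl(A)  = {p, r, q, t, u, s}
∂A     = {p, r, q, t, u, s}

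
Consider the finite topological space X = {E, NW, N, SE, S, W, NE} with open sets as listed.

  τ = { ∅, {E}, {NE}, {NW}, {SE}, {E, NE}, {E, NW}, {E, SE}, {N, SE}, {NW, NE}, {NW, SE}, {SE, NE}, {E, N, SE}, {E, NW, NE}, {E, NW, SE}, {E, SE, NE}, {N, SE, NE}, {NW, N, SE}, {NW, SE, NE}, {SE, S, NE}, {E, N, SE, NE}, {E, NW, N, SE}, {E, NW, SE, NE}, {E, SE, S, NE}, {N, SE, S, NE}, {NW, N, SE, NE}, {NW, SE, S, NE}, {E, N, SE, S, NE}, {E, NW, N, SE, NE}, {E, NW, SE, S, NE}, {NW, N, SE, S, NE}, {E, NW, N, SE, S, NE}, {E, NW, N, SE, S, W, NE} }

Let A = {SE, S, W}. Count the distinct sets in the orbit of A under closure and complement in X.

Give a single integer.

X∖A={E, NW, N, NE}, int(X∖A)={E, NW, NE}, hence cl(A)={N, SE, S, W}
Orbit (k=closure, c=complement):
  1. A     = {SE, S, W}
  2. kA    = {N, SE, S, W}
  3. cA    = {E, NW, N, NE}
  4. ckA   = {E, NW, NE}
  5. kcA   = {E, NW, N, S, W, NE}
  6. kckA  = {E, NW, S, W, NE}
  7. ckcA  = {SE}
  8. ckckA = {N, SE}
(closed under both — stop)

8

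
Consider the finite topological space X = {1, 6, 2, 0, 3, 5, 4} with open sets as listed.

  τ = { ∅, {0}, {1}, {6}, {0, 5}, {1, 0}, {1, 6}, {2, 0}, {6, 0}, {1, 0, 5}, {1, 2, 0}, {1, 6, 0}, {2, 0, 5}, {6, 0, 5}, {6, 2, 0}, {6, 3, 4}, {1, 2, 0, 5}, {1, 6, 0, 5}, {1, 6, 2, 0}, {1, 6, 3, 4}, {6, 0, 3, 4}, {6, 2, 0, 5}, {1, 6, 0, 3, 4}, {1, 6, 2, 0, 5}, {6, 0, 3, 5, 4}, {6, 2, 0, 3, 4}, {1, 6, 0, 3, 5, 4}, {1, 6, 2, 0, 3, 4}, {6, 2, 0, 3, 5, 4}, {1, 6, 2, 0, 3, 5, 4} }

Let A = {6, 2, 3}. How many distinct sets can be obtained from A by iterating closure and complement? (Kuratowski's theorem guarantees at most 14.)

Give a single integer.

closure: X∖int(X∖A) = X∖{1, 0, 5} = {6, 2, 3, 4}
Let k=closure and c=complement:
  1. A     = {6, 2, 3}
  2. kA    = {6, 2, 3, 4}
  3. cA    = {1, 0, 5, 4}
  4. ckA   = {1, 0, 5}
  5. kcA   = {1, 2, 0, 3, 5, 4}
  6. kckA  = {1, 2, 0, 5}
  7. ckcA  = {6}
  8. ckckA = {6, 3, 4}
— saturated at 8

8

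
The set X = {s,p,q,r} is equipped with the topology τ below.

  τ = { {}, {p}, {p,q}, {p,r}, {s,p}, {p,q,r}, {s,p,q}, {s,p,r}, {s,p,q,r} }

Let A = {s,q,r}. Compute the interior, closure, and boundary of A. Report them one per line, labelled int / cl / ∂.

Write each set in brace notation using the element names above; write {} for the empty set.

U open, U⊆A: {}. int(A) = ⋃ = {}
X∖A={p}, int(X∖A)={p}, hence cl(A)={s,q,r}
∂A: remove int from cl → {s,q,r}

int(A) = {}
cl(A)  = {s,q,r}
∂A     = {s,q,r}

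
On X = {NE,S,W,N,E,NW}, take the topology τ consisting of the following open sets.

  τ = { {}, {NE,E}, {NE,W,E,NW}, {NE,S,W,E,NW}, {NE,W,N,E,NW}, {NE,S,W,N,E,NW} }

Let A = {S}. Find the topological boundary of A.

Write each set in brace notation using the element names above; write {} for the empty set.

interior: largest open inside A is {} (from {})
cl via duality: int({NE,W,N,E,NW}) = {NE,W,N,E,NW}, so X∖{NE,W,N,E,NW} = {S}
cl∖int = {S}

{S}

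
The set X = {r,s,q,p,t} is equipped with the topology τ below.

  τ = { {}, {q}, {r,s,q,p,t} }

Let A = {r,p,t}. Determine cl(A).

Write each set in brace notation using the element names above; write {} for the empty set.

{r,s,p,t}

complement {s,q}; its interior {q}; cl(A) = X∖{q} = {r,s,p,t}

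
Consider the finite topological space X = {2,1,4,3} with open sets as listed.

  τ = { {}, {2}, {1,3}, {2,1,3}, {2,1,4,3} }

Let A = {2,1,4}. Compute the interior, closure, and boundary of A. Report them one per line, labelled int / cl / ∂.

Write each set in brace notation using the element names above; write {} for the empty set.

open subsets of A: {}, {2}; so int(A) = {2}
closure: X∖int(X∖A) = X∖{} = {2,1,4,3}
∂A = {2,1,4,3} minus {2} = {1,4,3}

int(A) = {2}
cl(A)  = {2,1,4,3}
∂A     = {1,4,3}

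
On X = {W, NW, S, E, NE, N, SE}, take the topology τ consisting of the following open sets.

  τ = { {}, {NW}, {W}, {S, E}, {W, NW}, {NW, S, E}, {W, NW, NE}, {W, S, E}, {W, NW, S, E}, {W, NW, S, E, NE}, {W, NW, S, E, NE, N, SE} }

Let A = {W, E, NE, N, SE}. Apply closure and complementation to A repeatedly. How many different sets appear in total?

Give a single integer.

10

complement {NW, S}; its interior {NW}; cl(A) = X∖{NW} = {W, S, E, NE, N, SE}
With k = closure, c = complement:
  1. A     = {W, E, NE, N, SE}
  2. kA    = {W, S, E, NE, N, SE}
  3. cA    = {NW, S}
  4. ckA   = {NW}
  5. kcA   = {NW, S, E, NE, N, SE}
  6. kckA  = {NW, NE, N, SE}
  7. ckcA  = {W}
  8. ckckA = {W, S, E}
  9. kckcA = {W, NE, N, SE}
  10. ckckcA = {NW, S, E}
k, c of each give nothing new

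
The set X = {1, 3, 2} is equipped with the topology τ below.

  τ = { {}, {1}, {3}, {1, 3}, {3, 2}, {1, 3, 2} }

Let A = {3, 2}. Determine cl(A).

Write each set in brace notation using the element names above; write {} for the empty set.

complement {1}; its interior {1}; cl(A) = X∖{1} = {3, 2}

{3, 2}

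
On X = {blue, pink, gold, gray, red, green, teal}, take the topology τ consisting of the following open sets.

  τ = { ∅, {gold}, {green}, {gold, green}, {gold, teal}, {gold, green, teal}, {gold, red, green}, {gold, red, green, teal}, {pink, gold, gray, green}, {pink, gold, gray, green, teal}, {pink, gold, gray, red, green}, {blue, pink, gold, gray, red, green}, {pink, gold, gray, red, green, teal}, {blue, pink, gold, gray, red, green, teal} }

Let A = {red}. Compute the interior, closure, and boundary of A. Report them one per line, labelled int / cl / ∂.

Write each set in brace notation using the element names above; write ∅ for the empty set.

interior: largest open inside A is ∅ (from ∅)
cl via duality: int({blue, pink, gold, gray, green, teal}) = {pink, gold, gray, green, teal}, so X∖{pink, gold, gray, green, teal} = {blue, red}
cl∖int = {blue, red}

int(A) = ∅
cl(A)  = {blue, red}
∂A     = {blue, red}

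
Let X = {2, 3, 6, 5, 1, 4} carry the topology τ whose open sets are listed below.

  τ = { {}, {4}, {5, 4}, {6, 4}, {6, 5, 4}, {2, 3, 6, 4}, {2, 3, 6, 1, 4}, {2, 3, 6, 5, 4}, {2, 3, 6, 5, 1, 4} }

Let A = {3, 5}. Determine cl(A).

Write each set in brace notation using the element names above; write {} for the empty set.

{2, 3, 5, 1}

closure: X∖int(X∖A) = X∖{6, 4} = {2, 3, 5, 1}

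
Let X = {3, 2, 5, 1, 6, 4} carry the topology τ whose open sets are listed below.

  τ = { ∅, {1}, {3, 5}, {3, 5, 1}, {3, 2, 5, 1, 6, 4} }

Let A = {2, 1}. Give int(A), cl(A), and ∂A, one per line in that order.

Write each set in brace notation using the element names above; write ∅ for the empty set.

int(A) = {1}
cl(A)  = {2, 1, 6, 4}
∂A     = {2, 6, 4}

open subsets of A: ∅, {1}; so int(A) = {1}
closure: X∖int(X∖A) = X∖{3, 5} = {2, 1, 6, 4}
∂A = {2, 1, 6, 4} minus {1} = {2, 6, 4}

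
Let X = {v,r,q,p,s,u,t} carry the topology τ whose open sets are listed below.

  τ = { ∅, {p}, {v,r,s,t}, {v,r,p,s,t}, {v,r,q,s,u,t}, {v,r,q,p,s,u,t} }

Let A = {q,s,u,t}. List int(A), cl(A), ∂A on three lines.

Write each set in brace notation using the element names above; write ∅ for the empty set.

int(A) = ∅
cl(A)  = {v,r,q,s,u,t}
∂A     = {v,r,q,s,u,t}

interior: largest open inside A is ∅ (from ∅)
cl via duality: int({v,r,p}) = {p}, so X∖{p} = {v,r,q,s,u,t}
cl∖int = {v,r,q,s,u,t}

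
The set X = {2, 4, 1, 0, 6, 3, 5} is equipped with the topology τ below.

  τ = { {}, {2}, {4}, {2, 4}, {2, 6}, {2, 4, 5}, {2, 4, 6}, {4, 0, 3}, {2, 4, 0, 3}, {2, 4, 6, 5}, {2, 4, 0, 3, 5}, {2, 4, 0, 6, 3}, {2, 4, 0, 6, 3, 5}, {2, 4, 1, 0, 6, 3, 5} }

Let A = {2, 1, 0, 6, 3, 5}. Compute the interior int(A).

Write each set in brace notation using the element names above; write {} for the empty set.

opens ⊆ A: {}, {2}, {2, 6}; union → int = {2, 6}

{2, 6}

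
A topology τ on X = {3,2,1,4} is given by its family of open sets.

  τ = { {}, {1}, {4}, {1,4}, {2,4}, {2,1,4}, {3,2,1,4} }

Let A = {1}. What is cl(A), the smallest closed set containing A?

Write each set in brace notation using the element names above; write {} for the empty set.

{3,1}

X∖A={3,2,4}, int(X∖A)={2,4}, hence cl(A)={3,1}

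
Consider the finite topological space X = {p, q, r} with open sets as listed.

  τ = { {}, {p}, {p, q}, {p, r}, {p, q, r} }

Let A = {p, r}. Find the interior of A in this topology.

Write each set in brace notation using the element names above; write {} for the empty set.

opens ⊆ A: {}, {p}, {p, r}; union → int = {p, r}

{p, r}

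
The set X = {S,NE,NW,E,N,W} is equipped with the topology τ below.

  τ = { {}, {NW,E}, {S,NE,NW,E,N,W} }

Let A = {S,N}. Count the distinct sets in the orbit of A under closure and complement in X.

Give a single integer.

6

complement {NE,NW,E,W}; its interior {NW,E}; cl(A) = X∖{NW,E} = {S,NE,N,W}
With k = closure, c = complement:
  1. A     = {S,N}
  2. kA    = {S,NE,N,W}
  3. cA    = {NE,NW,E,W}
  4. ckA   = {NW,E}
  5. kcA   = {S,NE,NW,E,N,W}
  6. ckcA  = {}
k, c of each give nothing new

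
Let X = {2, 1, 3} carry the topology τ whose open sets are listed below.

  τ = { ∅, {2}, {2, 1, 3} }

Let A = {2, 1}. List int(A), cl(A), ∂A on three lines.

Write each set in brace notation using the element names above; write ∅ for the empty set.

int(A) = {2}
cl(A)  = {2, 1, 3}
∂A     = {1, 3}

U open, U⊆A: ∅, {2}. int(A) = ⋃ = {2}
X∖A={3}, int(X∖A)=∅, hence cl(A)={2, 1, 3}
∂A: remove int from cl → {1, 3}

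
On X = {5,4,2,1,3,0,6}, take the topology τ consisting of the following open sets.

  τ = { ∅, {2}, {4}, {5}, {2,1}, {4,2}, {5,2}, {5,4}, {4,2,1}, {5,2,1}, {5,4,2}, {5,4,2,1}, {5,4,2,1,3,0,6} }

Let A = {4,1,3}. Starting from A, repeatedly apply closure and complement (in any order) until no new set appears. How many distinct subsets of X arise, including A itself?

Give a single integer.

8

X∖A={5,2,0,6}, int(X∖A)={5,2}, hence cl(A)={4,1,3,0,6}
Orbit (k=closure, c=complement):
  1. A     = {4,1,3}
  2. kA    = {4,1,3,0,6}
  3. cA    = {5,2,0,6}
  4. ckA   = {5,2}
  5. kcA   = {5,2,1,3,0,6}
  6. ckcA  = {4}
  7. kckcA = {4,3,0,6}
  8. ckckcA = {5,2,1}
(closed under both — stop)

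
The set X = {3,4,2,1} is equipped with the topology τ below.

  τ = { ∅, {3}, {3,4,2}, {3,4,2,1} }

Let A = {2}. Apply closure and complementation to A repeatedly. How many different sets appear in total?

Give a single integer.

6

cl via duality: int({3,4,1}) = {3}, so X∖{3} = {4,2,1}
Write k for closure, c for complement:
  1. A     = {2}
  2. kA    = {4,2,1}
  3. cA    = {3,4,1}
  4. ckA   = {3}
  5. kcA   = {3,4,2,1}
  6. ckcA  = ∅
applying k or c yields no new set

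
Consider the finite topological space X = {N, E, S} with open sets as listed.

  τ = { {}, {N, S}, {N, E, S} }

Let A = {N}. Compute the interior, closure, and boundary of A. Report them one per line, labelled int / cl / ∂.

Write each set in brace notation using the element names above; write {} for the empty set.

int(A) = {}
cl(A)  = {N, E, S}
∂A     = {N, E, S}

interior: largest open inside A is {} (from {})
cl via duality: int({E, S}) = {}, so X∖{} = {N, E, S}
cl∖int = {N, E, S}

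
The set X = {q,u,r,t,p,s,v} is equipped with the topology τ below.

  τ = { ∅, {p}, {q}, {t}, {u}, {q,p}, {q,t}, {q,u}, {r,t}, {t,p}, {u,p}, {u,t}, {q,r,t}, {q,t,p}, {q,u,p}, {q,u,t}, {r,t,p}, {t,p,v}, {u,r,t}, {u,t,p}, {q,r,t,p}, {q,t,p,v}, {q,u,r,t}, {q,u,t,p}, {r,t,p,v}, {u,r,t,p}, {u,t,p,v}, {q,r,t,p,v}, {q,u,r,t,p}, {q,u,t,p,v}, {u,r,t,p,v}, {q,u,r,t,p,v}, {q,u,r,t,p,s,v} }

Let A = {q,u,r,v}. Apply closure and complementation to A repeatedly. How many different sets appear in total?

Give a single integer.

8

closure: X∖int(X∖A) = X∖{t,p} = {q,u,r,s,v}
Let k=closure and c=complement:
  1. A     = {q,u,r,v}
  2. kA    = {q,u,r,s,v}
  3. cA    = {t,p,s}
  4. ckA   = {t,p}
  5. kcA   = {r,t,p,s,v}
  6. ckcA  = {q,u}
  7. kckcA = {q,u,s}
  8. ckckcA = {r,t,p,v}
— saturated at 8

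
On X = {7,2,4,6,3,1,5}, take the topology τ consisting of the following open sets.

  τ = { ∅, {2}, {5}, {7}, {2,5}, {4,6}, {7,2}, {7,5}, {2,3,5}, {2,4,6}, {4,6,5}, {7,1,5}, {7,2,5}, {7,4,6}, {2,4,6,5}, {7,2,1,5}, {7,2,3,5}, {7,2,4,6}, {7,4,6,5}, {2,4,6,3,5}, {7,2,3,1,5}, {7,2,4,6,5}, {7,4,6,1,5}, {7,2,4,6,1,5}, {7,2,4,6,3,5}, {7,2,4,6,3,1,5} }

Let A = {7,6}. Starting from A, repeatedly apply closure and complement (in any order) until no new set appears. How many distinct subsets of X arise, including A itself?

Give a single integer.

10

closure: X∖int(X∖A) = X∖{2,3,5} = {7,4,6,1}
Let k=closure and c=complement:
  1. A     = {7,6}
  2. kA    = {7,4,6,1}
  3. cA    = {2,4,3,1,5}
  4. ckA   = {2,3,5}
  5. kcA   = {2,4,6,3,1,5}
  6. kckA  = {2,3,1,5}
  7. ckcA  = {7}
  8. ckckA = {7,4,6}
  9. kckcA = {7,1}
  10. ckckcA = {2,4,6,3,5}
— saturated at 10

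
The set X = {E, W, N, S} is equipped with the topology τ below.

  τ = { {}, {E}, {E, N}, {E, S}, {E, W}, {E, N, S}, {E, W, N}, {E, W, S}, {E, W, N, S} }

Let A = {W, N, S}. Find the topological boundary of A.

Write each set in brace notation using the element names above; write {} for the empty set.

{W, N, S}

interior: largest open inside A is {} (from {})
cl via duality: int({E}) = {E}, so X∖{E} = {W, N, S}
cl∖int = {W, N, S}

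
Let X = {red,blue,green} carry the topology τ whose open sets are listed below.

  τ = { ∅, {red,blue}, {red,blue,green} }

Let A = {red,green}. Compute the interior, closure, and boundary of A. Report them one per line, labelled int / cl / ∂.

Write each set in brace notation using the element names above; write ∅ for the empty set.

interior: largest open inside A is ∅ (from ∅)
cl via duality: int({blue}) = ∅, so X∖∅ = {red,blue,green}
cl∖int = {red,blue,green}

int(A) = ∅
cl(A)  = {red,blue,green}
∂A     = {red,blue,green}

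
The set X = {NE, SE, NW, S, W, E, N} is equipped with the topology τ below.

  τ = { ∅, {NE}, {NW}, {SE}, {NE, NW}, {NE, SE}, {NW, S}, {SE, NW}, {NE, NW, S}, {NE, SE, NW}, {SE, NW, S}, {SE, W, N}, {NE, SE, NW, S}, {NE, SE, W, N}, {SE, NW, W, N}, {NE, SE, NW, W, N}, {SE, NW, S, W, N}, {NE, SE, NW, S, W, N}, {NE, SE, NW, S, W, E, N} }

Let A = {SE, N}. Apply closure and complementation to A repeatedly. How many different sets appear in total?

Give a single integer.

8

cl via duality: int({NE, NW, S, W, E}) = {NE, NW, S}, so X∖{NE, NW, S} = {SE, W, E, N}
Write k for closure, c for complement:
  1. A     = {SE, N}
  2. kA    = {SE, W, E, N}
  3. cA    = {NE, NW, S, W, E}
  4. ckA   = {NE, NW, S}
  5. kcA   = {NE, NW, S, W, E, N}
  6. kckA  = {NE, NW, S, E}
  7. ckcA  = {SE}
  8. ckckA = {SE, W, N}
applying k or c yields no new set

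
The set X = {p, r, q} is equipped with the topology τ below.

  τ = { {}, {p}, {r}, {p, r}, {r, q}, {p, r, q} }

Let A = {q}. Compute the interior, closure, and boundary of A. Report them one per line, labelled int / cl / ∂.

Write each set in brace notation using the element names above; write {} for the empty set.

int(A) = {}
cl(A)  = {q}
∂A     = {q}

opens ⊆ A: {}; union → int = {}
complement {p, r}; its interior {p, r}; cl(A) = X∖{p, r} = {q}
boundary = {q} ∖ {} = {q}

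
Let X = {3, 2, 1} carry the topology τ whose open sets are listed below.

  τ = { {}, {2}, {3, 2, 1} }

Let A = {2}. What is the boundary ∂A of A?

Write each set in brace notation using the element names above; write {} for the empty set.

{3, 1}

U open, U⊆A: {}, {2}. int(A) = ⋃ = {2}
X∖A={3, 1}, int(X∖A)={}, hence cl(A)={3, 2, 1}
∂A: remove int from cl → {3, 1}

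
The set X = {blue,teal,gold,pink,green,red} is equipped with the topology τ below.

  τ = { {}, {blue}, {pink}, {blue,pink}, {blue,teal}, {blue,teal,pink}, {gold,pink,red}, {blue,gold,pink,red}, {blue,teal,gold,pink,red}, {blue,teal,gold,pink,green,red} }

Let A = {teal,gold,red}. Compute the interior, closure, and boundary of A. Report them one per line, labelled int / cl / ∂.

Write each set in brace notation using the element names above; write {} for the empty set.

interior: largest open inside A is {} (from {})
cl via duality: int({blue,pink,green}) = {blue,pink}, so X∖{blue,pink} = {teal,gold,green,red}
cl∖int = {teal,gold,green,red}

int(A) = {}
cl(A)  = {teal,gold,green,red}
∂A     = {teal,gold,green,red}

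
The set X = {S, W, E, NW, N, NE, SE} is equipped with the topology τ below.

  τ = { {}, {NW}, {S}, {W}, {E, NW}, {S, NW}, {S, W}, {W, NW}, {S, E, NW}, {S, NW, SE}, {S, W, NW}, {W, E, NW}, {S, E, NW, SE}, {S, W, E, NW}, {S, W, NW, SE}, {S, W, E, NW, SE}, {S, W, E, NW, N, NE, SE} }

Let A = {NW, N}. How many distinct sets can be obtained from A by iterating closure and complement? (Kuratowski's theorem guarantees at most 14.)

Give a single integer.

X∖A={S, W, E, NE, SE}, int(X∖A)={S, W}, hence cl(A)={E, NW, N, NE, SE}
Orbit (k=closure, c=complement):
  1. A     = {NW, N}
  2. kA    = {E, NW, N, NE, SE}
  3. cA    = {S, W, E, NE, SE}
  4. ckA   = {S, W}
  5. kcA   = {S, W, E, N, NE, SE}
  6. kckA  = {S, W, N, NE, SE}
  7. ckcA  = {NW}
  8. ckckA = {E, NW}
(closed under both — stop)

8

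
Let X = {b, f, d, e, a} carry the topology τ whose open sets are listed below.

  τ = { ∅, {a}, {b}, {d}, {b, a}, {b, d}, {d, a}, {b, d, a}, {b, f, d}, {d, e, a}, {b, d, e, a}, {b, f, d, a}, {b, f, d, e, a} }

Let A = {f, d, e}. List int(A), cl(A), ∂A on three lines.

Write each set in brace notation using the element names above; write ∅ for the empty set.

int(A) = {d}
cl(A)  = {f, d, e}
∂A     = {f, e}

open subsets of A: ∅, {d}; so int(A) = {d}
closure: X∖int(X∖A) = X∖{b, a} = {f, d, e}
∂A = {f, d, e} minus {d} = {f, e}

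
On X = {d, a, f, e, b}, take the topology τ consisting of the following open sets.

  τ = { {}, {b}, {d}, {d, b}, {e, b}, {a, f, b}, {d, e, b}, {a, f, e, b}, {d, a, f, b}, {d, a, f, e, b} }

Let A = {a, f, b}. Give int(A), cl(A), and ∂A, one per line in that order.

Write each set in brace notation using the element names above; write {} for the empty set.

interior: largest open inside A is {a, f, b} (from {}, {b}, {a, f, b})
cl via duality: int({d, e}) = {d}, so X∖{d} = {a, f, e, b}
cl∖int = {e}

int(A) = {a, f, b}
cl(A)  = {a, f, e, b}
∂A     = {e}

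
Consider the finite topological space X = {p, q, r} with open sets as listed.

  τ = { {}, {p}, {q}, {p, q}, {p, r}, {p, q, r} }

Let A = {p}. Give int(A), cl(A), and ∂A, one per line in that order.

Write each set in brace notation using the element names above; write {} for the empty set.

int(A) = {p}
cl(A)  = {p, r}
∂A     = {r}

opens ⊆ A: {}, {p}; union → int = {p}
complement {q, r}; its interior {q}; cl(A) = X∖{q} = {p, r}
boundary = {p, r} ∖ {p} = {r}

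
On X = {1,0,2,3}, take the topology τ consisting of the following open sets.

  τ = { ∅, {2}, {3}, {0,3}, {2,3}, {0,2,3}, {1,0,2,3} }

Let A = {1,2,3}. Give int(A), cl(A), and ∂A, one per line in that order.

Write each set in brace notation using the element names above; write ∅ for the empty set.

open subsets of A: ∅, {2}, {3}, {2,3}; so int(A) = {2,3}
closure: X∖int(X∖A) = X∖∅ = {1,0,2,3}
∂A = {1,0,2,3} minus {2,3} = {1,0}

int(A) = {2,3}
cl(A)  = {1,0,2,3}
∂A     = {1,0}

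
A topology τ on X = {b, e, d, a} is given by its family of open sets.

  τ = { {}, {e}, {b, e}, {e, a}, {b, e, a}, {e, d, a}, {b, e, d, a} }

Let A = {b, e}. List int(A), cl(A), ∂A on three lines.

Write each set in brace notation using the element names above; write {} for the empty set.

int(A) = {b, e}
cl(A)  = {b, e, d, a}
∂A     = {d, a}

open subsets of A: {}, {e}, {b, e}; so int(A) = {b, e}
closure: X∖int(X∖A) = X∖{} = {b, e, d, a}
∂A = {b, e, d, a} minus {b, e} = {d, a}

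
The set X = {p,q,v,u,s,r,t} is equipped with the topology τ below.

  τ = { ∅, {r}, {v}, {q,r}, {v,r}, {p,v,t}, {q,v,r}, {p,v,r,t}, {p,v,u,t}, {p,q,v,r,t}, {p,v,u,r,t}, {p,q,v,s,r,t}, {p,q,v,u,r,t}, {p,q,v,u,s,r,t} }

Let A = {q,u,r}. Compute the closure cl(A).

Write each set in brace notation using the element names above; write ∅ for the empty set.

{q,u,s,r}

cl via duality: int({p,v,s,t}) = {p,v,t}, so X∖{p,v,t} = {q,u,s,r}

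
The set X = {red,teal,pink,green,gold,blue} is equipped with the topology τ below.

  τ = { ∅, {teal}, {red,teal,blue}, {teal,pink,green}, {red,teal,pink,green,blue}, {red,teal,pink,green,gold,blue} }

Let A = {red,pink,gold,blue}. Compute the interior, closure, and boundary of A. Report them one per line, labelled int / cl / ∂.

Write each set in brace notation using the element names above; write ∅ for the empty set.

open subsets of A: ∅; so int(A) = ∅
closure: X∖int(X∖A) = X∖{teal} = {red,pink,green,gold,blue}
∂A = {red,pink,green,gold,blue} minus ∅ = {red,pink,green,gold,blue}

int(A) = ∅
cl(A)  = {red,pink,green,gold,blue}
∂A     = {red,pink,green,gold,blue}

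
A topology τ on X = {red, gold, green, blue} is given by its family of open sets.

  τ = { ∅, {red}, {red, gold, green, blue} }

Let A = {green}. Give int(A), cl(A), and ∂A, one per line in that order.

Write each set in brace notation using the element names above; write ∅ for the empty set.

int(A) = ∅
cl(A)  = {gold, green, blue}
∂A     = {gold, green, blue}

open subsets of A: ∅; so int(A) = ∅
closure: X∖int(X∖A) = X∖{red} = {gold, green, blue}
∂A = {gold, green, blue} minus ∅ = {gold, green, blue}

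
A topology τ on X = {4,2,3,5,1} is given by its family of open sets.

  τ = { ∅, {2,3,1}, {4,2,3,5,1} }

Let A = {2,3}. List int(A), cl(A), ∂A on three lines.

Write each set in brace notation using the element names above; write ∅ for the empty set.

int(A) = ∅
cl(A)  = {4,2,3,5,1}
∂A     = {4,2,3,5,1}

opens ⊆ A: ∅; union → int = ∅
complement {4,5,1}; its interior ∅; cl(A) = X∖∅ = {4,2,3,5,1}
boundary = {4,2,3,5,1} ∖ ∅ = {4,2,3,5,1}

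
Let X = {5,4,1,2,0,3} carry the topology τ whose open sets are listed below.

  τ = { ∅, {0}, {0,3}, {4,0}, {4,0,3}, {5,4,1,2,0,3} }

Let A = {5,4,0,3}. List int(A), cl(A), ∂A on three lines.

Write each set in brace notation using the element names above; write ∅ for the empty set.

U open, U⊆A: ∅, {0}, {0,3}, {4,0}, {4,0,3}. int(A) = ⋃ = {4,0,3}
X∖A={1,2}, int(X∖A)=∅, hence cl(A)={5,4,1,2,0,3}
∂A: remove int from cl → {5,1,2}

int(A) = {4,0,3}
cl(A)  = {5,4,1,2,0,3}
∂A     = {5,1,2}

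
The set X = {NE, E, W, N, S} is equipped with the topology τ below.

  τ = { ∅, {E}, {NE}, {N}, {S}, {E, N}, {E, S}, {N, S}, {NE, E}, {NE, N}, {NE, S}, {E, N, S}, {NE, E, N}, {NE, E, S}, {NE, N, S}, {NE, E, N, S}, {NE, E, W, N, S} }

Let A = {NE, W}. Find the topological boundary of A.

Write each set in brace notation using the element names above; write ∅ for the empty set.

{W}

interior: largest open inside A is {NE} (from ∅, {NE})
cl via duality: int({E, N, S}) = {E, N, S}, so X∖{E, N, S} = {NE, W}
cl∖int = {W}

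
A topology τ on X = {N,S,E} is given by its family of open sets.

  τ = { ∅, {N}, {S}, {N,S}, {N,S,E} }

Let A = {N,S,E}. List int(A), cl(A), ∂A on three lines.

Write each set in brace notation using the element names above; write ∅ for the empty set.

opens ⊆ A: ∅, {S}, {N}, {N,S}, {N,S,E}; union → int = {N,S,E}
complement ∅; its interior ∅; cl(A) = X∖∅ = {N,S,E}
boundary = {N,S,E} ∖ {N,S,E} = ∅

int(A) = {N,S,E}
cl(A)  = {N,S,E}
∂A     = ∅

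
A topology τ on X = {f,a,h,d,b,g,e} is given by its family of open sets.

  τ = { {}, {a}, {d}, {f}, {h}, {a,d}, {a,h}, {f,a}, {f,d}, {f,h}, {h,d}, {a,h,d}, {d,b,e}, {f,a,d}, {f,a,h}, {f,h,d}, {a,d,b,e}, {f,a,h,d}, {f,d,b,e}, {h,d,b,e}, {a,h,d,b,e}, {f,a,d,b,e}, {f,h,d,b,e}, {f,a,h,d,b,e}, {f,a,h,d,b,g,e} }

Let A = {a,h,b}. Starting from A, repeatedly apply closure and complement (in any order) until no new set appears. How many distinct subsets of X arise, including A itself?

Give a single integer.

cl via duality: int({f,d,g,e}) = {f,d}, so X∖{f,d} = {a,h,b,g,e}
Write k for closure, c for complement:
  1. A     = {a,h,b}
  2. kA    = {a,h,b,g,e}
  3. cA    = {f,d,g,e}
  4. ckA   = {f,d}
  5. kcA   = {f,d,b,g,e}
  6. ckcA  = {a,h}
  7. kckcA = {a,h,g}
  8. ckckcA = {f,d,b,e}
applying k or c yields no new set

8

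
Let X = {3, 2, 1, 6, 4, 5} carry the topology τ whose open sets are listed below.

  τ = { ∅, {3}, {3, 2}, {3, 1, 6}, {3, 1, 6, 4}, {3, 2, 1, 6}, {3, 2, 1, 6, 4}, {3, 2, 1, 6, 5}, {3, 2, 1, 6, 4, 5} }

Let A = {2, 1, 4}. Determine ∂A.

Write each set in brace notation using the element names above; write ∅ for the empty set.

opens ⊆ A: ∅; union → int = ∅
complement {3, 6, 5}; its interior {3}; cl(A) = X∖{3} = {2, 1, 6, 4, 5}
boundary = {2, 1, 6, 4, 5} ∖ ∅ = {2, 1, 6, 4, 5}

{2, 1, 6, 4, 5}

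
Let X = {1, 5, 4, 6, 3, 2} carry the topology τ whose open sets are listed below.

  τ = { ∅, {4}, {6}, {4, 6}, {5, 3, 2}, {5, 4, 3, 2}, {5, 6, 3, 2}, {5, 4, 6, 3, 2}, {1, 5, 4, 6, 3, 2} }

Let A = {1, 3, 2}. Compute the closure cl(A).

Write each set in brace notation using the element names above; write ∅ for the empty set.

X∖A={5, 4, 6}, int(X∖A)={4, 6}, hence cl(A)={1, 5, 3, 2}

{1, 5, 3, 2}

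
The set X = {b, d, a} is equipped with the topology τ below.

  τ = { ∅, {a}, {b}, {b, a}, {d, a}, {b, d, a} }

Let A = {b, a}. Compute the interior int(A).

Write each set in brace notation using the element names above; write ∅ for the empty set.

{b, a}

interior: largest open inside A is {b, a} (from ∅, {b}, {a}, {b, a})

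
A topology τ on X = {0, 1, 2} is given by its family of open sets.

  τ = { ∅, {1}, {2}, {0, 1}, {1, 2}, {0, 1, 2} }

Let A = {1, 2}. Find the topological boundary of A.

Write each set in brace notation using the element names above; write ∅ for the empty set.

open subsets of A: ∅, {2}, {1}, {1, 2}; so int(A) = {1, 2}
closure: X∖int(X∖A) = X∖∅ = {0, 1, 2}
∂A = {0, 1, 2} minus {1, 2} = {0}

{0}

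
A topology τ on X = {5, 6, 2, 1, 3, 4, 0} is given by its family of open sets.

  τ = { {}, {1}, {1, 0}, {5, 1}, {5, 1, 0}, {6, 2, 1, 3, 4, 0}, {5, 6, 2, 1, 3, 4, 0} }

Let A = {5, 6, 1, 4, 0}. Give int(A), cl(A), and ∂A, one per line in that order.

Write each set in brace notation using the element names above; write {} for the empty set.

int(A) = {5, 1, 0}
cl(A)  = {5, 6, 2, 1, 3, 4, 0}
∂A     = {6, 2, 3, 4}

U open, U⊆A: {}, {1}, {5, 1}, {1, 0}, {5, 1, 0}. int(A) = ⋃ = {5, 1, 0}
X∖A={2, 3}, int(X∖A)={}, hence cl(A)={5, 6, 2, 1, 3, 4, 0}
∂A: remove int from cl → {6, 2, 3, 4}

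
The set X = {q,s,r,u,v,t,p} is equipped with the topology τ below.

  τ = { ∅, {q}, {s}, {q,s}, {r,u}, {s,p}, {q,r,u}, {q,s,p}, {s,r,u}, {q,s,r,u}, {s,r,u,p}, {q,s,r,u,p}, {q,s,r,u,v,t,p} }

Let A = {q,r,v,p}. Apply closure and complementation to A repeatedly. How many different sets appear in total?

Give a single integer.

12

closure: X∖int(X∖A) = X∖{s} = {q,r,u,v,t,p}
Let k=closure and c=complement:
  1. A     = {q,r,v,p}
  2. kA    = {q,r,u,v,t,p}
  3. cA    = {s,u,t}
  4. ckA   = {s}
  5. kcA   = {s,r,u,v,t,p}
  6. kckA  = {s,v,t,p}
  7. ckcA  = {q}
  8. ckckA = {q,r,u}
  9. kckcA = {q,v,t}
  10. kckckA = {q,r,u,v,t}
  11. ckckcA = {s,r,u,p}
  12. ckckckA = {s,p}
— saturated at 12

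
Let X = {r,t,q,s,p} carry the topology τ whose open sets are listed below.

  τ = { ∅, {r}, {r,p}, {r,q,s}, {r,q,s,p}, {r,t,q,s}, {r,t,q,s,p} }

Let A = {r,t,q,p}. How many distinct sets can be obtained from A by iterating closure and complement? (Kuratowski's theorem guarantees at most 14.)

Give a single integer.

6

closure: X∖int(X∖A) = X∖∅ = {r,t,q,s,p}
Let k=closure and c=complement:
  1. A     = {r,t,q,p}
  2. kA    = {r,t,q,s,p}
  3. cA    = {s}
  4. ckA   = ∅
  5. kcA   = {t,q,s}
  6. ckcA  = {r,p}
— saturated at 6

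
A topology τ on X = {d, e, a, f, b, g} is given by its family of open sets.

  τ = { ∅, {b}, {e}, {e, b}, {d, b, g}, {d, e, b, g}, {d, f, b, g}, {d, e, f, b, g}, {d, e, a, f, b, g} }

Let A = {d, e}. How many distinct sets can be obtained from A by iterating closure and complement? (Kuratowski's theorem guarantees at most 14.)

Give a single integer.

closure: X∖int(X∖A) = X∖{b} = {d, e, a, f, g}
Let k=closure and c=complement:
  1. A     = {d, e}
  2. kA    = {d, e, a, f, g}
  3. cA    = {a, f, b, g}
  4. ckA   = {b}
  5. kcA   = {d, a, f, b, g}
  6. ckcA  = {e}
  7. kckcA = {e, a}
  8. ckckcA = {d, f, b, g}
— saturated at 8

8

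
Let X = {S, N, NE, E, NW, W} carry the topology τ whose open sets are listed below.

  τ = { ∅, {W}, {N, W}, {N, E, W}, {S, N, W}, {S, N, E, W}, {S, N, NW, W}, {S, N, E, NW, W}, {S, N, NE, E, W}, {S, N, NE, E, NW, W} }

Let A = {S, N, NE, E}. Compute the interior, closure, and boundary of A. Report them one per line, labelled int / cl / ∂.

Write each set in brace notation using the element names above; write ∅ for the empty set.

opens ⊆ A: ∅; union → int = ∅
complement {NW, W}; its interior {W}; cl(A) = X∖{W} = {S, N, NE, E, NW}
boundary = {S, N, NE, E, NW} ∖ ∅ = {S, N, NE, E, NW}

int(A) = ∅
cl(A)  = {S, N, NE, E, NW}
∂A     = {S, N, NE, E, NW}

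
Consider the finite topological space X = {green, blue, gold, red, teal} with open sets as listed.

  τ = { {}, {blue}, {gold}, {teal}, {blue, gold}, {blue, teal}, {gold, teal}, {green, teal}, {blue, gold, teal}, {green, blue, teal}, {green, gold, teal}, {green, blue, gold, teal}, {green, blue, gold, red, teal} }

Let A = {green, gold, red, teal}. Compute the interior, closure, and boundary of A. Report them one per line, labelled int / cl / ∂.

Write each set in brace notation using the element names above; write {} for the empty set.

int(A) = {green, gold, teal}
cl(A)  = {green, gold, red, teal}
∂A     = {red}

open subsets of A: {}, {gold}, {teal}, {green, teal}, {gold, teal}, {green, gold, teal}; so int(A) = {green, gold, teal}
closure: X∖int(X∖A) = X∖{blue} = {green, gold, red, teal}
∂A = {green, gold, red, teal} minus {green, gold, teal} = {red}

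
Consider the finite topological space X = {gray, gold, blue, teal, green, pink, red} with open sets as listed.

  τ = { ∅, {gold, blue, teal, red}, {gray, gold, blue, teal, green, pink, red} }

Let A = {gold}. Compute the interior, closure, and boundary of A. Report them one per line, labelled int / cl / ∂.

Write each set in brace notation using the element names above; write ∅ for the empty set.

int(A) = ∅
cl(A)  = {gray, gold, blue, teal, green, pink, red}
∂A     = {gray, gold, blue, teal, green, pink, red}

U open, U⊆A: ∅. int(A) = ⋃ = ∅
X∖A={gray, blue, teal, green, pink, red}, int(X∖A)=∅, hence cl(A)={gray, gold, blue, teal, green, pink, red}
∂A: remove int from cl → {gray, gold, blue, teal, green, pink, red}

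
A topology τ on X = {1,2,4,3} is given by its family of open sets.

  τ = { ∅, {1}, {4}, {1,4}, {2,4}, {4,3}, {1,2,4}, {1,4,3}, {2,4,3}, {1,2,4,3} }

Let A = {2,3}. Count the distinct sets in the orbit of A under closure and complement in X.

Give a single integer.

cl via duality: int({1,4}) = {1,4}, so X∖{1,4} = {2,3}
Write k for closure, c for complement:
  1. A     = {2,3}
  2. cA    = {1,4}
  3. kcA   = {1,2,4,3}
  4. ckcA  = ∅
applying k or c yields no new set

4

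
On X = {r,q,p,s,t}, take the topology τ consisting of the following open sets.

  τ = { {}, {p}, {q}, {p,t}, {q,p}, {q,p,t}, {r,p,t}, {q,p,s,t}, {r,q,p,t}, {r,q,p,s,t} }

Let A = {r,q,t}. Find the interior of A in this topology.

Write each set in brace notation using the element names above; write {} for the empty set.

{q}

open subsets of A: {}, {q}; so int(A) = {q}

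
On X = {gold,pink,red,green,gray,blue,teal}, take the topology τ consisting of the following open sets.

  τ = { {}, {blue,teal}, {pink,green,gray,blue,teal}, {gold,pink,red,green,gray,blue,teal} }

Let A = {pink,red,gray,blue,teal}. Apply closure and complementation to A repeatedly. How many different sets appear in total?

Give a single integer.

cl via duality: int({gold,green}) = {}, so X∖{} = {gold,pink,red,green,gray,blue,teal}
Write k for closure, c for complement:
  1. A     = {pink,red,gray,blue,teal}
  2. kA    = {gold,pink,red,green,gray,blue,teal}
  3. cA    = {gold,green}
  4. ckA   = {}
  5. kcA   = {gold,pink,red,green,gray}
  6. ckcA  = {blue,teal}
applying k or c yields no new set

6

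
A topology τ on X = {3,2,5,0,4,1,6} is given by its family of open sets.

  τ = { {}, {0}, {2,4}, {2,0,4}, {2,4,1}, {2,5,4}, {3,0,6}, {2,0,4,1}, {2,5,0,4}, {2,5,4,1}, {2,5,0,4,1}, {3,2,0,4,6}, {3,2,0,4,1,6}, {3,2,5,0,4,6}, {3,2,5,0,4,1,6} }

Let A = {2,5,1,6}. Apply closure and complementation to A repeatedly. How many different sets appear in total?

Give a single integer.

8

X∖A={3,0,4}, int(X∖A)={0}, hence cl(A)={3,2,5,4,1,6}
Orbit (k=closure, c=complement):
  1. A     = {2,5,1,6}
  2. kA    = {3,2,5,4,1,6}
  3. cA    = {3,0,4}
  4. ckA   = {0}
  5. kcA   = {3,2,5,0,4,1,6}
  6. kckA  = {3,0,6}
  7. ckcA  = {}
  8. ckckA = {2,5,4,1}
(closed under both — stop)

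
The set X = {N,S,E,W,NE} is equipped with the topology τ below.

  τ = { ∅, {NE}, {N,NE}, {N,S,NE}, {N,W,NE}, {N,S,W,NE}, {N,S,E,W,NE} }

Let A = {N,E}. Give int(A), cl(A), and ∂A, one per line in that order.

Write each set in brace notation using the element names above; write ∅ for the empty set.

int(A) = ∅
cl(A)  = {N,S,E,W}
∂A     = {N,S,E,W}

open subsets of A: ∅; so int(A) = ∅
closure: X∖int(X∖A) = X∖{NE} = {N,S,E,W}
∂A = {N,S,E,W} minus ∅ = {N,S,E,W}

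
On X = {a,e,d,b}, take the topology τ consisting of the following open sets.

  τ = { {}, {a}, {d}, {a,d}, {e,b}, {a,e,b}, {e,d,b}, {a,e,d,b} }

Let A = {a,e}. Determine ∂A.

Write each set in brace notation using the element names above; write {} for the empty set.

{e,b}

interior: largest open inside A is {a} (from {}, {a})
cl via duality: int({d,b}) = {d}, so X∖{d} = {a,e,b}
cl∖int = {e,b}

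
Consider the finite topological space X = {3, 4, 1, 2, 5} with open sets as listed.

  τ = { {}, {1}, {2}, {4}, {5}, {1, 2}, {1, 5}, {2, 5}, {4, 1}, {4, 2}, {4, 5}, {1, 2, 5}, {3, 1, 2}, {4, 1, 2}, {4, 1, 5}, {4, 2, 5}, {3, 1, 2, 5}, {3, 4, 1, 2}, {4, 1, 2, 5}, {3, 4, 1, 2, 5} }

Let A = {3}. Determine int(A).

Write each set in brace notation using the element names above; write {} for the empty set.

interior: largest open inside A is {} (from {})

{}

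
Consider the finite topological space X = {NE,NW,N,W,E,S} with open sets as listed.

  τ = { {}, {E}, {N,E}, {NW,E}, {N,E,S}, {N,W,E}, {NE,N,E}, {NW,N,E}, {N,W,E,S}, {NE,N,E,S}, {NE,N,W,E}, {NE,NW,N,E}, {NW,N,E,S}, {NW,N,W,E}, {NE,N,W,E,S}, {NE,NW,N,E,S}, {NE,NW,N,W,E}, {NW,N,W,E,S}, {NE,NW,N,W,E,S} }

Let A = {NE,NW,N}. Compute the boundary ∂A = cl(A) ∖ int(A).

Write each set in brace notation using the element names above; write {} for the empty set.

{NE,NW,N,W,S}

open subsets of A: {}; so int(A) = {}
closure: X∖int(X∖A) = X∖{E} = {NE,NW,N,W,S}
∂A = {NE,NW,N,W,S} minus {} = {NE,NW,N,W,S}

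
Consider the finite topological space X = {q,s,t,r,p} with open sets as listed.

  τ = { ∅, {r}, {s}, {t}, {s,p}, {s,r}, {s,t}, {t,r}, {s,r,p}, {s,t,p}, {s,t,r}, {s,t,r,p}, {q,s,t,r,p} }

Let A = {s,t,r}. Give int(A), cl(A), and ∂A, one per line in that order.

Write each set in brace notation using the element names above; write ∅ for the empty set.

int(A) = {s,t,r}
cl(A)  = {q,s,t,r,p}
∂A     = {q,p}

U open, U⊆A: ∅, {t}, {r}, {s}, {t,r}, {s,r}, {s,t}, {s,t,r}. int(A) = ⋃ = {s,t,r}
X∖A={q,p}, int(X∖A)=∅, hence cl(A)={q,s,t,r,p}
∂A: remove int from cl → {q,p}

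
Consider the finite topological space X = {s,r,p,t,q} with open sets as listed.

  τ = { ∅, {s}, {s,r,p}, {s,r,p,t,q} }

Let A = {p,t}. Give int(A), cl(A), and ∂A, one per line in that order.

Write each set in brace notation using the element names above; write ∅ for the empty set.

opens ⊆ A: ∅; union → int = ∅
complement {s,r,q}; its interior {s}; cl(A) = X∖{s} = {r,p,t,q}
boundary = {r,p,t,q} ∖ ∅ = {r,p,t,q}

int(A) = ∅
cl(A)  = {r,p,t,q}
∂A     = {r,p,t,q}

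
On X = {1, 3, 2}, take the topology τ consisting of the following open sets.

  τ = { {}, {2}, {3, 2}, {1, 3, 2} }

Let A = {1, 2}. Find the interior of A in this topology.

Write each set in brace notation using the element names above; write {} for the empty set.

opens ⊆ A: {}, {2}; union → int = {2}

{2}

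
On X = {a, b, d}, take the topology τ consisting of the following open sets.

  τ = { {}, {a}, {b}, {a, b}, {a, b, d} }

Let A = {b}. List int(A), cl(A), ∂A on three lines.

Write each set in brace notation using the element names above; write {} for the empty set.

interior: largest open inside A is {b} (from {}, {b})
cl via duality: int({a, d}) = {a}, so X∖{a} = {b, d}
cl∖int = {d}

int(A) = {b}
cl(A)  = {b, d}
∂A     = {d}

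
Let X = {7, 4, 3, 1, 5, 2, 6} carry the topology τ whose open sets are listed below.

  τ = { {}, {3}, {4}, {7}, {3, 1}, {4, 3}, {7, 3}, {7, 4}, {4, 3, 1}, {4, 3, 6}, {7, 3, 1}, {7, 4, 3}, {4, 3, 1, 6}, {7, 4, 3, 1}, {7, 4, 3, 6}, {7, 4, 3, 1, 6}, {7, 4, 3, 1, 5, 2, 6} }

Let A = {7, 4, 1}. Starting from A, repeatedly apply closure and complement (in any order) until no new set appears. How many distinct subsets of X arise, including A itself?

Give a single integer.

X∖A={3, 5, 2, 6}, int(X∖A)={3}, hence cl(A)={7, 4, 1, 5, 2, 6}
Orbit (k=closure, c=complement):
  1. A     = {7, 4, 1}
  2. kA    = {7, 4, 1, 5, 2, 6}
  3. cA    = {3, 5, 2, 6}
  4. ckA   = {3}
  5. kcA   = {3, 1, 5, 2, 6}
  6. ckcA  = {7, 4}
  7. kckcA = {7, 4, 5, 2, 6}
  8. ckckcA = {3, 1}
(closed under both — stop)

8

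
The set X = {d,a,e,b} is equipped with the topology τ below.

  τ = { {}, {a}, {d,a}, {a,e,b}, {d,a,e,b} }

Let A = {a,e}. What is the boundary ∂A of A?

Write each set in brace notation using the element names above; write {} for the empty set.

{d,e,b}

open subsets of A: {}, {a}; so int(A) = {a}
closure: X∖int(X∖A) = X∖{} = {d,a,e,b}
∂A = {d,a,e,b} minus {a} = {d,e,b}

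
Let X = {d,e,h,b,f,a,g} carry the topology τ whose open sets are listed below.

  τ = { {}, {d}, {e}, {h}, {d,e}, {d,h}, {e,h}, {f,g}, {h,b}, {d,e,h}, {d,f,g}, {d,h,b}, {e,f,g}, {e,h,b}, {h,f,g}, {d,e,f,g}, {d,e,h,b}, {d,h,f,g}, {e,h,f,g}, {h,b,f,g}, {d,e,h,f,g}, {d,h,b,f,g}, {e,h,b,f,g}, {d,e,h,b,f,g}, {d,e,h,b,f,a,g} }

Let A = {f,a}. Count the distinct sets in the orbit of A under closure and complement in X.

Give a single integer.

X∖A={d,e,h,b,g}, int(X∖A)={d,e,h,b}, hence cl(A)={f,a,g}
Orbit (k=closure, c=complement):
  1. A     = {f,a}
  2. kA    = {f,a,g}
  3. cA    = {d,e,h,b,g}
  4. ckA   = {d,e,h,b}
  5. kcA   = {d,e,h,b,f,a,g}
  6. kckA  = {d,e,h,b,a}
  7. ckcA  = {}
  8. ckckA = {f,g}
(closed under both — stop)

8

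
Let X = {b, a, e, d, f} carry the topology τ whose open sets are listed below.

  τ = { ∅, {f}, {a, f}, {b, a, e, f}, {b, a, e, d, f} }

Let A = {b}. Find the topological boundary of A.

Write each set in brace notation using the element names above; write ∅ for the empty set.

U open, U⊆A: ∅. int(A) = ⋃ = ∅
X∖A={a, e, d, f}, int(X∖A)={a, f}, hence cl(A)={b, e, d}
∂A: remove int from cl → {b, e, d}

{b, e, d}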